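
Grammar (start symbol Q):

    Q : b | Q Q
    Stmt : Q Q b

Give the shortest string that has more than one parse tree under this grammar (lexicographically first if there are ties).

length 1: no string has ≥2 trees
length 2: no string has ≥2 trees
length 3: b b b has 2 parse trees

Two derivations of b b b:
  Q ⇒ Q Q ⇒ b Q ⇒ b Q Q ⇒ b b Q ⇒ b b b
  Q ⇒ Q Q ⇒ Q Q Q ⇒ b Q Q ⇒ b b Q ⇒ b b b

b b b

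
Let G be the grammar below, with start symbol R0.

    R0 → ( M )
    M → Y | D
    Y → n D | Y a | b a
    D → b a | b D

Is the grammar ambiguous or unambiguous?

Ambiguous

Witness: ( b a )

Derivation 1: R0 ⇒ ( M ) ⇒ ( Y ) ⇒ ( b a )
Derivation 2: R0 ⇒ ( M ) ⇒ ( D ) ⇒ ( b a )

Two distinct leftmost derivations for the same string.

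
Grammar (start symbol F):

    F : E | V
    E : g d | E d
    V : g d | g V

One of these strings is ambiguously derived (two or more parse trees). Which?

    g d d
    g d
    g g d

g d d: 1 tree
g d: 2 trees
g g d: 1 tree

g d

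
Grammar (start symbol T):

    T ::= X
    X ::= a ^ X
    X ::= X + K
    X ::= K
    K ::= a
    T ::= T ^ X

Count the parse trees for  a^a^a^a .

Parse trees for a^a^a^a:
  [T [X a ^ [X a ^ [X a ^ [X [K a]]]]]]
  [T [T [X [K a]]] ^ [X a ^ [X a ^ [X [K a]]]]]
  [T [T [X a ^ [X [K a]]]] ^ [X a ^ [X [K a]]]]
  [T [T [T [X [K a]]] ^ [X [K a]]] ^ [X a ^ [X [K a]]]]
  [T [T [X a ^ [X a ^ [X [K a]]]]] ^ [X [K a]]]
  [T [T [T [X [K a]]] ^ [X a ^ [X [K a]]]] ^ [X [K a]]]
  [T [T [T [X a ^ [X [K a]]]] ^ [X [K a]]] ^ [X [K a]]]
  [T [T [T [T [X [K a]]] ^ [X [K a]]] ^ [X [K a]]] ^ [X [K a]]]

8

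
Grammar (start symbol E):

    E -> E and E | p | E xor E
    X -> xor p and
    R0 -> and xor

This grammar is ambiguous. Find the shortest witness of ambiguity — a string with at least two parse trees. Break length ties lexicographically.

p and p and p

length 1: no string has ≥2 trees
length 3: no string has ≥2 trees
length 5: p and p and p has 2 parse trees

Two derivations of p and p and p:
  E ⇒ E and E ⇒ E and E and E ⇒ p and E and E ⇒ p and p and E ⇒ p and p and p
  E ⇒ E and E ⇒ p and E ⇒ p and E and E ⇒ p and p and E ⇒ p and p and p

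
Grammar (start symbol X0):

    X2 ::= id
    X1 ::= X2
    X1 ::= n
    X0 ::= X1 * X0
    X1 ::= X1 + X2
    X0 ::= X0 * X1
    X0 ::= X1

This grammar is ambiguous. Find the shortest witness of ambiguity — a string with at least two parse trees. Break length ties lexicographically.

length 1: no string has ≥2 trees
length 3: id * id has 2 parse trees

Two derivations of id * id:
  X0 ⇒ X1 * X0 ⇒ X2 * X0 ⇒ id * X0 ⇒ id * X1 ⇒ id * X2 ⇒ id * id
  X0 ⇒ X0 * X1 ⇒ X1 * X1 ⇒ X2 * X1 ⇒ id * X1 ⇒ id * X2 ⇒ id * id

id * id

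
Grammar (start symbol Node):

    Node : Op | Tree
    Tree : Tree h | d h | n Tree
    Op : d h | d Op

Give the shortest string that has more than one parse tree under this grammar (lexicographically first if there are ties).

d h

length 2: d h has 2 parse trees

Two derivations of d h:
  Node ⇒ Op ⇒ d h
  Node ⇒ Tree ⇒ d h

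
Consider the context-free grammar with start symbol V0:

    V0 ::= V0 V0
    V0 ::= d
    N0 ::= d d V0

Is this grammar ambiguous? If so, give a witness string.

Witness: d d d

Derivation 1: V0 ⇒ V0 V0 ⇒ V0 V0 V0 ⇒ d V0 V0 ⇒ d d V0 ⇒ d d d
Derivation 2: V0 ⇒ V0 V0 ⇒ d V0 ⇒ d V0 V0 ⇒ d d V0 ⇒ d d d

Two distinct leftmost derivations for the same string.

Ambiguous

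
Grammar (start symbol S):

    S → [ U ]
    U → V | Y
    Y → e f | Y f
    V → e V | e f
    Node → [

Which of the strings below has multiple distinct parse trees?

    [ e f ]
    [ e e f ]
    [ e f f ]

[ e f ]: 2 trees
[ e e f ]: 1 tree
[ e f f ]: 1 tree

[ e f ]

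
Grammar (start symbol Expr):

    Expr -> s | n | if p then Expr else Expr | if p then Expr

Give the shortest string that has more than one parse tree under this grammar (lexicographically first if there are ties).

length 1: no string has ≥2 trees
length 4: no string has ≥2 trees
length 6: no string has ≥2 trees
length 7: no string has ≥2 trees
length 9: if p then if p then n else n has 2 parse trees

Two derivations of if p then if p then n else n:
  Expr ⇒ if p then Expr else Expr ⇒ if p then if p then Expr else Expr ⇒ if p then if p then n else Expr ⇒ if p then if p then n else n
  Expr ⇒ if p then Expr ⇒ if p then if p then Expr else Expr ⇒ if p then if p then n else Expr ⇒ if p then if p then n else n

if p then if p then n else n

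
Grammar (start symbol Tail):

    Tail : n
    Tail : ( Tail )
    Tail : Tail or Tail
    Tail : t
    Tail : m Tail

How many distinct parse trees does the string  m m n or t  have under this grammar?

Parse trees for m m n or t:
  [Tail [Tail m [Tail m [Tail n]]] or [Tail t]]
  [Tail m [Tail [Tail m [Tail n]] or [Tail t]]]
  [Tail m [Tail m [Tail [Tail n] or [Tail t]]]]

3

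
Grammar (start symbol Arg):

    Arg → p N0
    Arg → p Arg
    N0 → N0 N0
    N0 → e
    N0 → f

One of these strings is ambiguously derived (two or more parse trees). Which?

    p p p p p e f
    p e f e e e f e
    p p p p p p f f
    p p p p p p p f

p p p p p e f: 1 tree
p e f e e e f e: 132 trees
p p p p p p f f: 1 tree
p p p p p p p f: 1 tree

p e f e e e f e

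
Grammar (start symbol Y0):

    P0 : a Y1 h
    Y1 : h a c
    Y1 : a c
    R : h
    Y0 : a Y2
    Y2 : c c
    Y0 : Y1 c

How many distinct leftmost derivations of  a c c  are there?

2

Parse trees for a c c:
  [Y0 a [Y2 c c]]
  [Y0 [Y1 a c] c]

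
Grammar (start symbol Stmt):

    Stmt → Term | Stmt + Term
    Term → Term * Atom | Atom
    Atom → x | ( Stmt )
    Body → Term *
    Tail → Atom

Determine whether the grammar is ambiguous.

(Body, Tail are unreachable from Stmt, so their rules don't affect L(Stmt).) Stmt → Stmt + Term | Term  ;  Term → Term * Atom | Atom  — a left-associative chain with Atom at the bottom. Each string factors uniquely by precedence.

Unambiguous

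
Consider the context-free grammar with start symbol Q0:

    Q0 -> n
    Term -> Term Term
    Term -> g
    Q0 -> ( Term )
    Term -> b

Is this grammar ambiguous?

Ambiguous

Witness: ( b b b )

Derivation 1: Q0 ⇒ ( Term ) ⇒ ( Term Term ) ⇒ ( Term Term Term ) ⇒ ( b Term Term ) ⇒ ( b b Term ) ⇒ ( b b b )
Derivation 2: Q0 ⇒ ( Term ) ⇒ ( Term Term ) ⇒ ( b Term ) ⇒ ( b Term Term ) ⇒ ( b b Term ) ⇒ ( b b b )

Two distinct leftmost derivations for the same string.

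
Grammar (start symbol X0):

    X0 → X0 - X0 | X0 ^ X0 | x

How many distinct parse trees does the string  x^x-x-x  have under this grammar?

5

Parse trees for x^x-x-x:
  [X0 [X0 [X0 x] ^ [X0 x]] - [X0 [X0 x] - [X0 x]]]
  [X0 [X0 [X0 [X0 x] ^ [X0 x]] - [X0 x]] - [X0 x]]
  [X0 [X0 [X0 x] ^ [X0 [X0 x] - [X0 x]]] - [X0 x]]
  [X0 [X0 x] ^ [X0 [X0 x] - [X0 [X0 x] - [X0 x]]]]
  [X0 [X0 x] ^ [X0 [X0 [X0 x] - [X0 x]] - [X0 x]]]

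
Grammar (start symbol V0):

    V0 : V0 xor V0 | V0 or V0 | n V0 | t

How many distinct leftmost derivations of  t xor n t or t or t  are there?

9

Parse trees for t xor n t or t or t (showing first 6 of 9):
  [V0 [V0 t] xor [V0 [V0 n [V0 t]] or [V0 [V0 t] or [V0 t]]]]
  [V0 [V0 t] xor [V0 [V0 [V0 n [V0 t]] or [V0 t]] or [V0 t]]]
  [V0 [V0 t] xor [V0 [V0 n [V0 [V0 t] or [V0 t]]] or [V0 t]]]
  [V0 [V0 t] xor [V0 n [V0 [V0 t] or [V0 [V0 t] or [V0 t]]]]]
  [V0 [V0 t] xor [V0 n [V0 [V0 [V0 t] or [V0 t]] or [V0 t]]]]
  [V0 [V0 [V0 t] xor [V0 n [V0 t]]] or [V0 [V0 t] or [V0 t]]]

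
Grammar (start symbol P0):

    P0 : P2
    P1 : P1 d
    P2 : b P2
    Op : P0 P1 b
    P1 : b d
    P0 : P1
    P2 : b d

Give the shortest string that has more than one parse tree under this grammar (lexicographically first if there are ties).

b d

length 2: b d has 2 parse trees

Two derivations of b d:
  P0 ⇒ P2 ⇒ b d
  P0 ⇒ P1 ⇒ b d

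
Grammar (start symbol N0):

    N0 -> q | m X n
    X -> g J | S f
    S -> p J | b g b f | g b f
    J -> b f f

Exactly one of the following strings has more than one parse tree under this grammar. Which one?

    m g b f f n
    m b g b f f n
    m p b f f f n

m g b f f n

m g b f f n: 2 trees
m b g b f f n: 1 tree
m p b f f f n: 1 tree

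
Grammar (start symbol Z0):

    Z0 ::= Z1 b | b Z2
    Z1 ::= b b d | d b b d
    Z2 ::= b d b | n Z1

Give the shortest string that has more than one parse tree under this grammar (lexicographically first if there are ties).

b b d b

length 4: b b d b has 2 parse trees

Two derivations of b b d b:
  Z0 ⇒ Z1 b ⇒ b b d b
  Z0 ⇒ b Z2 ⇒ b b d b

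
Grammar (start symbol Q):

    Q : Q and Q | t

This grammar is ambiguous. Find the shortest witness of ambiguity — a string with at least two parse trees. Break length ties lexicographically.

length 1: no string has ≥2 trees
length 3: no string has ≥2 trees
length 5: t and t and t has 2 parse trees

Two derivations of t and t and t:
  Q ⇒ Q and Q ⇒ Q and Q and Q ⇒ t and Q and Q ⇒ t and t and Q ⇒ t and t and t
  Q ⇒ Q and Q ⇒ t and Q ⇒ t and Q and Q ⇒ t and t and Q ⇒ t and t and t

t and t and t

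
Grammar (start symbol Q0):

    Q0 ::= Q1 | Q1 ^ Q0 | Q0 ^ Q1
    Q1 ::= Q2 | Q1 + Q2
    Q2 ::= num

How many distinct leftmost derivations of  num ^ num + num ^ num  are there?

Parse trees for num ^ num + num ^ num:
  [Q0 [Q1 [Q2 num]] ^ [Q0 [Q1 [Q1 [Q2 num]] + [Q2 num]] ^ [Q0 [Q1 [Q2 num]]]]]
  [Q0 [Q1 [Q2 num]] ^ [Q0 [Q0 [Q1 [Q1 [Q2 num]] + [Q2 num]]] ^ [Q1 [Q2 num]]]]
  [Q0 [Q0 [Q1 [Q2 num]] ^ [Q0 [Q1 [Q1 [Q2 num]] + [Q2 num]]]] ^ [Q1 [Q2 num]]]
  [Q0 [Q0 [Q0 [Q1 [Q2 num]]] ^ [Q1 [Q1 [Q2 num]] + [Q2 num]]] ^ [Q1 [Q2 num]]]

4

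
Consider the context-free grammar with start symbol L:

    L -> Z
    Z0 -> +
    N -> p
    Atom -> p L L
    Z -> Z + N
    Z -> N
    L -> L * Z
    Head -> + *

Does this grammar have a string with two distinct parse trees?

(Atom, Z0, Head are unreachable from L, so their rules don't affect L(L).) L → L * Z | Z  ;  Z → Z + N | N  — a left-associative chain with N at the bottom. Each string factors uniquely by precedence.

Unambiguous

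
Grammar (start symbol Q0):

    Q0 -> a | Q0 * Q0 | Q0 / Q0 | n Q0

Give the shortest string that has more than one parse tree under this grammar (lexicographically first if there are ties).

length 1: no string has ≥2 trees
length 2: no string has ≥2 trees
length 3: no string has ≥2 trees
length 4: n a * a has 2 parse trees

Two derivations of n a * a:
  Q0 ⇒ Q0 * Q0 ⇒ n Q0 * Q0 ⇒ n a * Q0 ⇒ n a * a
  Q0 ⇒ n Q0 ⇒ n Q0 * Q0 ⇒ n a * Q0 ⇒ n a * a

n a * a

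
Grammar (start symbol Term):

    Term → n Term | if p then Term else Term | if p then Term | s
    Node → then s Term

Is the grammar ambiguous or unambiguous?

Ambiguous

Witness: if p then if p then s else s

Derivation 1: Term ⇒ if p then Term else Term ⇒ if p then if p then Term else Term ⇒ if p then if p then s else Term ⇒ if p then if p then s else s
Derivation 2: Term ⇒ if p then Term ⇒ if p then if p then Term else Term ⇒ if p then if p then s else Term ⇒ if p then if p then s else s

Two distinct leftmost derivations for the same string.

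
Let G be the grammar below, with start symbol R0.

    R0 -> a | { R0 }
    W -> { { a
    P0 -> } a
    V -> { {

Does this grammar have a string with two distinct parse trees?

(W, P0, V are unreachable from R0, so their rules don't affect L(R0).) L(R0) is { openⁿ atom closeⁿ : n ≥ 0 }. The bracket depth fixes n, and the derivation is forced at every step.

Unambiguous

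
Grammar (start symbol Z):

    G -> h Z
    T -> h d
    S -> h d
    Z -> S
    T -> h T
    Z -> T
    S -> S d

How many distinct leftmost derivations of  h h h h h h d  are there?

Parse trees for h h h h h h d:
  [Z [T h [T h [T h [T h [T h [T h d]]]]]]]

1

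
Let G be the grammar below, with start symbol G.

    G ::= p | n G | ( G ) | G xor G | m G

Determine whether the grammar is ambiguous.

Ambiguous

Witness: m p xor p

Derivation 1: G ⇒ G xor G ⇒ m G xor G ⇒ m p xor G ⇒ m p xor p
Derivation 2: G ⇒ m G ⇒ m G xor G ⇒ m p xor G ⇒ m p xor p

Two distinct leftmost derivations for the same string.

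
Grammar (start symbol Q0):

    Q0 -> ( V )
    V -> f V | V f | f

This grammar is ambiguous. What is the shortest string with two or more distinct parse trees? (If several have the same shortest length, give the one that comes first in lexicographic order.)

( f f )

length 3: no string has ≥2 trees
length 4: ( f f ) has 2 parse trees

Two derivations of ( f f ):
  Q0 ⇒ ( V ) ⇒ ( f V ) ⇒ ( f f )
  Q0 ⇒ ( V ) ⇒ ( V f ) ⇒ ( f f )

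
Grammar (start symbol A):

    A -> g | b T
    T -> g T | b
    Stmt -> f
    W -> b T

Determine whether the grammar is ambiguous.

Unambiguous

(Stmt, W are unreachable from A, so their rules don't affect L(A).) Restricted to the reachable nonterminals, every rule has the form A → t or A → t B, and no two rules for the same A share a first terminal. The grammar encodes a DFA — one run per string.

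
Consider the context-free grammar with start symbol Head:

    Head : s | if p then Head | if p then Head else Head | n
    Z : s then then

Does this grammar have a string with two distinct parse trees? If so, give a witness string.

Witness: if p then if p then n else n

Derivation 1: Head ⇒ if p then Head ⇒ if p then if p then Head else Head ⇒ if p then if p then n else Head ⇒ if p then if p then n else n
Derivation 2: Head ⇒ if p then Head else Head ⇒ if p then if p then Head else Head ⇒ if p then if p then n else Head ⇒ if p then if p then n else n

Two distinct leftmost derivations for the same string.

Ambiguous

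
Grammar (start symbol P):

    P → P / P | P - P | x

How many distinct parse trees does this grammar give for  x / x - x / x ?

Parse trees for x / x - x / x:
  [P [P x] / [P [P [P x] - [P x]] / [P x]]]
  [P [P x] / [P [P x] - [P [P x] / [P x]]]]
  [P [P [P x] / [P [P x] - [P x]]] / [P x]]
  [P [P [P [P x] / [P x]] - [P x]] / [P x]]
  [P [P [P x] / [P x]] - [P [P x] / [P x]]]

5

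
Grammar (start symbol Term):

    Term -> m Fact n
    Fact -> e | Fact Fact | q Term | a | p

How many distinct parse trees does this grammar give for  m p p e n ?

2

Parse trees for m p p e n:
  [Term m [Fact [Fact p] [Fact [Fact p] [Fact e]]] n]
  [Term m [Fact [Fact [Fact p] [Fact p]] [Fact e]] n]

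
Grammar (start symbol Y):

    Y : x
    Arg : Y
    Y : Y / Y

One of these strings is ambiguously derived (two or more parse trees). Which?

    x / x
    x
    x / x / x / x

x / x: 1 tree
x: 1 tree
x / x / x / x: 5 trees

x / x / x / x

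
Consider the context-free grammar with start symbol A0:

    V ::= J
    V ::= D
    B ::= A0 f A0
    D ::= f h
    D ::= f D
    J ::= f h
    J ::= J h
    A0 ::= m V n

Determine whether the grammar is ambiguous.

Witness: m f h n

Derivation 1: A0 ⇒ m V n ⇒ m J n ⇒ m f h n
Derivation 2: A0 ⇒ m V n ⇒ m D n ⇒ m f h n

Two distinct leftmost derivations for the same string.

Ambiguous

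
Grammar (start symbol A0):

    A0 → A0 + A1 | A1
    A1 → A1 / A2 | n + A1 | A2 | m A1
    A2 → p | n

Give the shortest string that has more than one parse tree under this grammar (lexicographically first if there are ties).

length 1: no string has ≥2 trees
length 2: no string has ≥2 trees
length 3: n + n has 2 parse trees

Two derivations of n + n:
  A0 ⇒ A0 + A1 ⇒ A1 + A1 ⇒ A2 + A1 ⇒ n + A1 ⇒ n + A2 ⇒ n + n
  A0 ⇒ A1 ⇒ n + A1 ⇒ n + A2 ⇒ n + n

n + n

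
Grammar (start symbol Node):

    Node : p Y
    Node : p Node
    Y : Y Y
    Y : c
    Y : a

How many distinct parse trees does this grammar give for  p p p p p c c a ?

2

Parse trees for p p p p p c c a:
  [Node p [Node p [Node p [Node p [Node p [Y [Y c] [Y [Y c] [Y a]]]]]]]]
  [Node p [Node p [Node p [Node p [Node p [Y [Y [Y c] [Y c]] [Y a]]]]]]]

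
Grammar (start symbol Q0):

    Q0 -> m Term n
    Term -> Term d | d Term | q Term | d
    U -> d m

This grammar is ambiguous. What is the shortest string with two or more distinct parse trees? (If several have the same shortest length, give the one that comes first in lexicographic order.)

length 3: no string has ≥2 trees
length 4: m d d n has 2 parse trees

Two derivations of m d d n:
  Q0 ⇒ m Term n ⇒ m Term d n ⇒ m d d n
  Q0 ⇒ m Term n ⇒ m d Term n ⇒ m d d n

m d d n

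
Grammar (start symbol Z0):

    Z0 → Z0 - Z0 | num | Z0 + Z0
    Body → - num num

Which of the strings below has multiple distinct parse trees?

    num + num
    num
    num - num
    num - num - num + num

num + num: 1 tree
num: 1 tree
num - num: 1 tree
num - num - num + num: 5 trees

num - num - num + num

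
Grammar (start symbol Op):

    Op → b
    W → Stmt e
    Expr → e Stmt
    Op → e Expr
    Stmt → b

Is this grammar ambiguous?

Unambiguous

Only Op, Expr, Stmt are reachable from Op; ignoring the rest: Each reachable nonterminal has at most one production per leading terminal, and all productions are right-linear; the derivation is determined token-by-token.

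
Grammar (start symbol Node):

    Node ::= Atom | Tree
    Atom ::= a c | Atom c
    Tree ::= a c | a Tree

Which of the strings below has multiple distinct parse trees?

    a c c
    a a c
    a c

a c c: 1 tree
a a c: 1 tree
a c: 2 trees

a c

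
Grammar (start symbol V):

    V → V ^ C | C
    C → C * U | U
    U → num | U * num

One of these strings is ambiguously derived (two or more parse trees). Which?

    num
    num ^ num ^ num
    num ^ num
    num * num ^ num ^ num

num * num ^ num ^ num

num: 1 tree
num ^ num ^ num: 1 tree
num ^ num: 1 tree
num * num ^ num ^ num: 2 trees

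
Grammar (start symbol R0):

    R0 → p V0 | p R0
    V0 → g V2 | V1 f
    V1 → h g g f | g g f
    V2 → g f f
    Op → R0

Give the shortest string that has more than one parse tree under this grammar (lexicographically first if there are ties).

p g g f f

length 5: p g g f f has 2 parse trees

Two derivations of p g g f f:
  R0 ⇒ p V0 ⇒ p g V2 ⇒ p g g f f
  R0 ⇒ p V0 ⇒ p V1 f ⇒ p g g f f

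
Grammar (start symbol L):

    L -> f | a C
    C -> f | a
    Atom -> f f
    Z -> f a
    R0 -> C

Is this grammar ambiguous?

Only L, C are reachable from L; ignoring the rest: The reachable rules are right-linear with at most one rule per (nonterminal, next-terminal) pair. Each input token forces the next rule, so parsing is deterministic.

Unambiguous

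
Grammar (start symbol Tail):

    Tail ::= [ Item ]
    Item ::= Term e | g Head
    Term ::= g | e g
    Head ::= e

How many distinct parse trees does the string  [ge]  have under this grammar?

2

Parse trees for [ge]:
  [Tail [ [Item [Term g] e] ]]
  [Tail [ [Item g [Head e]] ]]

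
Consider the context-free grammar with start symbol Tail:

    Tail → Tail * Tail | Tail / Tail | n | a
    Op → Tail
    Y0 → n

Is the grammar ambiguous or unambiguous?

Ambiguous

Witness: a * a * a

Derivation 1: Tail ⇒ Tail * Tail ⇒ Tail * Tail * Tail ⇒ a * Tail * Tail ⇒ a * a * Tail ⇒ a * a * a
Derivation 2: Tail ⇒ Tail * Tail ⇒ a * Tail ⇒ a * Tail * Tail ⇒ a * a * Tail ⇒ a * a * a

Two distinct leftmost derivations for the same string.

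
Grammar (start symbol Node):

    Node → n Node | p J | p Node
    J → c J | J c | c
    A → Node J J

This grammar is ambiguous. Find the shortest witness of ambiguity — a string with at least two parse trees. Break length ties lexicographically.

p c c

length 2: no string has ≥2 trees
length 3: p c c has 2 parse trees

Two derivations of p c c:
  Node ⇒ p J ⇒ p c J ⇒ p c c
  Node ⇒ p J ⇒ p J c ⇒ p c c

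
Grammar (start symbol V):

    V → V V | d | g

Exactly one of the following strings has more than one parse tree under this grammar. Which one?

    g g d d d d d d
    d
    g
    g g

g g d d d d d d: 429 trees
d: 1 tree
g: 1 tree
g g: 1 tree

g g d d d d d d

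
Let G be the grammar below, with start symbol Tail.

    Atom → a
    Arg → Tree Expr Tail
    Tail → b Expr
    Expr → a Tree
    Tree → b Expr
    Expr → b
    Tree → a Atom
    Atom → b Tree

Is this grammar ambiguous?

Unambiguous

Only Tail, Expr, Tree, Atom are reachable from Tail; ignoring the rest: Each reachable nonterminal has at most one production per leading terminal, and all productions are right-linear; the derivation is determined token-by-token.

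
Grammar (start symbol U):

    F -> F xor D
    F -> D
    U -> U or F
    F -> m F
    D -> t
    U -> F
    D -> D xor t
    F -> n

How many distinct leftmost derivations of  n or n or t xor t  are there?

Parse trees for n or n or t xor t:
  [U [U [U [F n]] or [F n]] or [F [F [D t]] xor [D t]]]
  [U [U [U [F n]] or [F n]] or [F [D [D t] xor t]]]

2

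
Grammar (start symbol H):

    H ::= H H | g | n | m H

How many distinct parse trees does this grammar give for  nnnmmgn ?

24

Parse trees for nnnmmgn (showing first 6 of 24):
  [H [H n] [H [H n] [H [H n] [H [H m [H m [H g]]] [H n]]]]]
  [H [H n] [H [H n] [H [H n] [H m [H [H m [H g]] [H n]]]]]]
  [H [H n] [H [H n] [H [H n] [H m [H m [H [H g] [H n]]]]]]]
  [H [H n] [H [H n] [H [H [H n] [H m [H m [H g]]]] [H n]]]]
  [H [H n] [H [H [H n] [H n]] [H [H m [H m [H g]]] [H n]]]]
  [H [H n] [H [H [H n] [H n]] [H m [H [H m [H g]] [H n]]]]]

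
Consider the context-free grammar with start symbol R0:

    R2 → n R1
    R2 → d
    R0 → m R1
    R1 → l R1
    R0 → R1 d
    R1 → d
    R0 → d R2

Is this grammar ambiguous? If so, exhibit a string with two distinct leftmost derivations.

Witness: d d

Derivation 1: R0 ⇒ R1 d ⇒ d d
Derivation 2: R0 ⇒ d R2 ⇒ d d

Two distinct leftmost derivations for the same string.

Ambiguous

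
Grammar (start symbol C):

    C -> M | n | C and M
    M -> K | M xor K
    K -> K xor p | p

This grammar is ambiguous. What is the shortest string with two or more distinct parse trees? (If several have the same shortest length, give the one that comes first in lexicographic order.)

length 1: no string has ≥2 trees
length 3: p xor p has 2 parse trees

Two derivations of p xor p:
  C ⇒ M ⇒ K ⇒ K xor p ⇒ p xor p
  C ⇒ M ⇒ M xor K ⇒ K xor K ⇒ p xor K ⇒ p xor p

p xor p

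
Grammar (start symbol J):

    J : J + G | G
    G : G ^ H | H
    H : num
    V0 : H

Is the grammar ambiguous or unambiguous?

Unambiguous

(V0 is unreachable from J, so its rules don't affect L(J).) This is a standard precedence ladder (J over G over H), with each level left-recursive on its own operator ('+' at J, '^' at G). That structure is LR(1), hence unambiguous.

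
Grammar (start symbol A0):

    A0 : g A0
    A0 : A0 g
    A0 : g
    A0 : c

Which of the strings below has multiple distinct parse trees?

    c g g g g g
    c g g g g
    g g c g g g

g g c g g g

c g g g g g: 1 tree
c g g g g: 1 tree
g g c g g g: 10 trees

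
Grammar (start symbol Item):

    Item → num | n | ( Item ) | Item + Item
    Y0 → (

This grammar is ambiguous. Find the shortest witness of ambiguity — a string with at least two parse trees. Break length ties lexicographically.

length 1: no string has ≥2 trees
length 3: no string has ≥2 trees
length 5: n + n + n has 2 parse trees

Two derivations of n + n + n:
  Item ⇒ Item + Item ⇒ n + Item ⇒ n + Item + Item ⇒ n + n + Item ⇒ n + n + n
  Item ⇒ Item + Item ⇒ Item + Item + Item ⇒ n + Item + Item ⇒ n + n + Item ⇒ n + n + n

n + n + n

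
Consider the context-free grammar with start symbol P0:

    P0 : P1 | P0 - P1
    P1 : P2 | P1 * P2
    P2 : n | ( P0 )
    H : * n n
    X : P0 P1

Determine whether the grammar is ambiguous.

Unambiguous

(H, X are unreachable from P0, so their rules don't affect L(P0).) This is a standard precedence ladder (P0 over P1 over P2), with each level left-recursive on its own operator ('-' at P0, '*' at P1). That structure is LR(1), hence unambiguous.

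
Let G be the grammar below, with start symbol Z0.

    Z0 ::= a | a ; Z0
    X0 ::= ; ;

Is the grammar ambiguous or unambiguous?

Unambiguous

Only Z0 is reachable from Z0; ignoring the rest: Right-recursive list with a separator: after each atom, whether the separator follows determines the rule. One parse per string.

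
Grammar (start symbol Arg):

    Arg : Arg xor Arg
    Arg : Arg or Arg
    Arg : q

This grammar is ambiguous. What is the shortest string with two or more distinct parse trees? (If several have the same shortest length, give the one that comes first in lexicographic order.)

length 1: no string has ≥2 trees
length 3: no string has ≥2 trees
length 5: q or q or q has 2 parse trees

Two derivations of q or q or q:
  Arg ⇒ Arg or Arg ⇒ Arg or Arg or Arg ⇒ q or Arg or Arg ⇒ q or q or Arg ⇒ q or q or q
  Arg ⇒ Arg or Arg ⇒ q or Arg ⇒ q or Arg or Arg ⇒ q or q or Arg ⇒ q or q or q

q or q or q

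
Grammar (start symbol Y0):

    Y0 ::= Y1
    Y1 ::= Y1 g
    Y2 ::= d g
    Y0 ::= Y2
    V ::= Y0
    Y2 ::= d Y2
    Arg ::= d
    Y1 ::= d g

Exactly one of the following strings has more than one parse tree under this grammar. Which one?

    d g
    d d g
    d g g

d g

d g: 2 trees
d d g: 1 tree
d g g: 1 tree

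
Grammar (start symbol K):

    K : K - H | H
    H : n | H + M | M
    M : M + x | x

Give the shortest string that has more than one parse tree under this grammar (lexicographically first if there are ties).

length 1: no string has ≥2 trees
length 3: x + x has 2 parse trees

Two derivations of x + x:
  K ⇒ H ⇒ H + M ⇒ M + M ⇒ x + M ⇒ x + x
  K ⇒ H ⇒ M ⇒ M + x ⇒ x + x

x + x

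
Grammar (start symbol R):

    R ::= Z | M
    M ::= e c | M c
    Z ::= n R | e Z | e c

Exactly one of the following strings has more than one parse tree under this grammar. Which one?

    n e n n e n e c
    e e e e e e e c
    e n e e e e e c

n e n n e n e c: 2 trees
e e e e e e e c: 1 tree
e n e e e e e c: 1 tree

n e n n e n e c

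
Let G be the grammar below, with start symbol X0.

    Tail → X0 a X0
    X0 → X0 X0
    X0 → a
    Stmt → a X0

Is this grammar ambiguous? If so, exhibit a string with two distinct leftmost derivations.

Witness: a a a

Derivation 1: X0 ⇒ X0 X0 ⇒ X0 X0 X0 ⇒ a X0 X0 ⇒ a a X0 ⇒ a a a
Derivation 2: X0 ⇒ X0 X0 ⇒ a X0 ⇒ a X0 X0 ⇒ a a X0 ⇒ a a a

Two distinct leftmost derivations for the same string.

Ambiguous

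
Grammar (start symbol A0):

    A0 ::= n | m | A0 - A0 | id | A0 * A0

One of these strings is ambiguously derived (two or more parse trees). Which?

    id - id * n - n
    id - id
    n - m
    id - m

id - id * n - n

id - id * n - n: 5 trees
id - id: 1 tree
n - m: 1 tree
id - m: 1 tree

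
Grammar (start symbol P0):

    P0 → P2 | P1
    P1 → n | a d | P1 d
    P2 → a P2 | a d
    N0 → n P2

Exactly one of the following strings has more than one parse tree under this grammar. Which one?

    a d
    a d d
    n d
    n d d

a d

a d: 2 trees
a d d: 1 tree
n d: 1 tree
n d d: 1 tree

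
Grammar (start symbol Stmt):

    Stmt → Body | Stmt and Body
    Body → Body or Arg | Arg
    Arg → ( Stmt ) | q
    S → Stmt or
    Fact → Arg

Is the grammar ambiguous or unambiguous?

(S, Fact are unreachable from Stmt, so their rules don't affect L(Stmt).) Stmt → Stmt and Body | Body  ;  Body → Body or Arg | Arg  — a left-associative chain with Arg at the bottom. Each string factors uniquely by precedence.

Unambiguous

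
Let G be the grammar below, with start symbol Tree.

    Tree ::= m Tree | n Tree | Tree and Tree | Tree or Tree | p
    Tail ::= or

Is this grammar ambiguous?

Ambiguous

Witness: m p and p

Derivation 1: Tree ⇒ m Tree ⇒ m Tree and Tree ⇒ m p and Tree ⇒ m p and p
Derivation 2: Tree ⇒ Tree and Tree ⇒ m Tree and Tree ⇒ m p and Tree ⇒ m p and p

Two distinct leftmost derivations for the same string.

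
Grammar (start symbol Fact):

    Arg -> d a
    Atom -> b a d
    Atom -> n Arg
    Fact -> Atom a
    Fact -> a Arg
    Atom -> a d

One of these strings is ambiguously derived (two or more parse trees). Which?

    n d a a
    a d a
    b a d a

a d a

n d a a: 1 tree
a d a: 2 trees
b a d a: 1 tree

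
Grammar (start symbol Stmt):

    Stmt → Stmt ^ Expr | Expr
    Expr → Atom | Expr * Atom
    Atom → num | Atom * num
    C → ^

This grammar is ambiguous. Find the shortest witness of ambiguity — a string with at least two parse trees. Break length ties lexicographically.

length 1: no string has ≥2 trees
length 3: num * num has 2 parse trees

Two derivations of num * num:
  Stmt ⇒ Expr ⇒ Atom ⇒ Atom * num ⇒ num * num
  Stmt ⇒ Expr ⇒ Expr * Atom ⇒ Atom * Atom ⇒ num * Atom ⇒ num * num

num * num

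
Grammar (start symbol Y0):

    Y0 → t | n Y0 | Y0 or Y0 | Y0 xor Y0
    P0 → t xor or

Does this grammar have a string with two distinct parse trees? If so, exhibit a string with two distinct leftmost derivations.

Ambiguous

Witness: n t or t

Derivation 1: Y0 ⇒ n Y0 ⇒ n Y0 or Y0 ⇒ n t or Y0 ⇒ n t or t
Derivation 2: Y0 ⇒ Y0 or Y0 ⇒ n Y0 or Y0 ⇒ n t or Y0 ⇒ n t or t

Two distinct leftmost derivations for the same string.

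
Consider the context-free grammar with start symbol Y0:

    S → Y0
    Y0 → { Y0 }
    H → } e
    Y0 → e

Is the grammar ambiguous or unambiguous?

Only Y0 is reachable from Y0; ignoring the rest: L(Y0) is { openⁿ atom closeⁿ : n ≥ 0 }. The bracket depth fixes n, and the derivation is forced at every step.

Unambiguous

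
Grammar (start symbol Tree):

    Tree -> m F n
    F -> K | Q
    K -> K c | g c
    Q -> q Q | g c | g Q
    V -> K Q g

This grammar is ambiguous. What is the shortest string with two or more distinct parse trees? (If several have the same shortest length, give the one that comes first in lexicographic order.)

length 4: m g c n has 2 parse trees

Two derivations of m g c n:
  Tree ⇒ m F n ⇒ m K n ⇒ m g c n
  Tree ⇒ m F n ⇒ m Q n ⇒ m g c n

m g c n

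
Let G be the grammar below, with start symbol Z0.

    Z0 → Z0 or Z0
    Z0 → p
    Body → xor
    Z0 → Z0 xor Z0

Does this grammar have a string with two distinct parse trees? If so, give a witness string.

Ambiguous

Witness: p or p or p

Derivation 1: Z0 ⇒ Z0 or Z0 ⇒ Z0 or Z0 or Z0 ⇒ p or Z0 or Z0 ⇒ p or p or Z0 ⇒ p or p or p
Derivation 2: Z0 ⇒ Z0 or Z0 ⇒ p or Z0 ⇒ p or Z0 or Z0 ⇒ p or p or Z0 ⇒ p or p or p

Two distinct leftmost derivations for the same string.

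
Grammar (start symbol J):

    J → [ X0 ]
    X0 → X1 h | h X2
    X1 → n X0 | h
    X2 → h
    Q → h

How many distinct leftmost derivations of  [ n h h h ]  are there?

2

Parse trees for [ n h h h ]:
  [J [ [X0 [X1 n [X0 [X1 h] h]] h] ]]
  [J [ [X0 [X1 n [X0 h [X2 h]]] h] ]]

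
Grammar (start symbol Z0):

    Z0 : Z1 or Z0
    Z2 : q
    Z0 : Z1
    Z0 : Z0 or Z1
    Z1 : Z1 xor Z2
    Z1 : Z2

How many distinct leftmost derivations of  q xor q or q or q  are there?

Parse trees for q xor q or q or q:
  [Z0 [Z1 [Z1 [Z2 q]] xor [Z2 q]] or [Z0 [Z1 [Z2 q]] or [Z0 [Z1 [Z2 q]]]]]
  [Z0 [Z1 [Z1 [Z2 q]] xor [Z2 q]] or [Z0 [Z0 [Z1 [Z2 q]]] or [Z1 [Z2 q]]]]
  [Z0 [Z0 [Z1 [Z1 [Z2 q]] xor [Z2 q]] or [Z0 [Z1 [Z2 q]]]] or [Z1 [Z2 q]]]
  [Z0 [Z0 [Z0 [Z1 [Z1 [Z2 q]] xor [Z2 q]]] or [Z1 [Z2 q]]] or [Z1 [Z2 q]]]

4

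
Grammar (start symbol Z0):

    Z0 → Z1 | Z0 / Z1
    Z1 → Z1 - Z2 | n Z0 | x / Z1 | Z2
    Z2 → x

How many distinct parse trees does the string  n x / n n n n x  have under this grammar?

Parse trees for n x / n n n n x:
  [Z0 [Z1 n [Z0 [Z1 x / [Z1 n [Z0 [Z1 n [Z0 [Z1 n [Z0 [Z1 n [Z0 [Z1 [Z2 x]]]]]]]]]]]]]]
  [Z0 [Z1 n [Z0 [Z0 [Z1 [Z2 x]]] / [Z1 n [Z0 [Z1 n [Z0 [Z1 n [Z0 [Z1 n [Z0 [Z1 [Z2 x]]]]]]]]]]]]]
  [Z0 [Z0 [Z1 n [Z0 [Z1 [Z2 x]]]]] / [Z1 n [Z0 [Z1 n [Z0 [Z1 n [Z0 [Z1 n [Z0 [Z1 [Z2 x]]]]]]]]]]]

3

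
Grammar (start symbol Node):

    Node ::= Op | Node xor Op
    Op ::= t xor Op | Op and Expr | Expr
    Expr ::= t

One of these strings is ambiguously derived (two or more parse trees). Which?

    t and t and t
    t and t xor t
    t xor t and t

t xor t and t

t and t and t: 1 tree
t and t xor t: 1 tree
t xor t and t: 3 trees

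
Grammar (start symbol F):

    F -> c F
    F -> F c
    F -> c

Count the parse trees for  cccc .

Parse trees for cccc:
  [F c [F c [F c [F c]]]]
  [F c [F c [F [F c] c]]]
  [F c [F [F c [F c]] c]]
  [F c [F [F [F c] c] c]]
  [F [F c [F c [F c]]] c]
  [F [F c [F [F c] c]] c]
  [F [F [F c [F c]] c] c]
  [F [F [F [F c] c] c] c]

8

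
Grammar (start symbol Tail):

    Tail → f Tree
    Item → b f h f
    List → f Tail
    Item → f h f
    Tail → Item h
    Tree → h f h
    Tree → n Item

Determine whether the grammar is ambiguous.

Ambiguous

Witness: f h f h

Derivation 1: Tail ⇒ f Tree ⇒ f h f h
Derivation 2: Tail ⇒ Item h ⇒ f h f h

Two distinct leftmost derivations for the same string.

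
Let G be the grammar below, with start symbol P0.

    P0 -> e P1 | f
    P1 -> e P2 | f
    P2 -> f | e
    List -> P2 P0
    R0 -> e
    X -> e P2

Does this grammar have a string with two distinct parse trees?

(List, R0, X are unreachable from P0, so their rules don't affect L(P0).) Each reachable nonterminal has at most one production per leading terminal, and all productions are right-linear; the derivation is determined token-by-token.

Unambiguous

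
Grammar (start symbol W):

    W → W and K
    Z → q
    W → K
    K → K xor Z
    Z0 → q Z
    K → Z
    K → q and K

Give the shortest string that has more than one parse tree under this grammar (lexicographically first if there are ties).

length 1: no string has ≥2 trees
length 3: q and q has 2 parse trees

Two derivations of q and q:
  W ⇒ W and K ⇒ K and K ⇒ Z and K ⇒ q and K ⇒ q and Z ⇒ q and q
  W ⇒ K ⇒ q and K ⇒ q and Z ⇒ q and q

q and q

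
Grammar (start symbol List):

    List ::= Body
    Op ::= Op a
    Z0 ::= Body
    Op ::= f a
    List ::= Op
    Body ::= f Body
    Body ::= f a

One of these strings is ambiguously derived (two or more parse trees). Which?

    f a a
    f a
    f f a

f a

f a a: 1 tree
f a: 2 trees
f f a: 1 tree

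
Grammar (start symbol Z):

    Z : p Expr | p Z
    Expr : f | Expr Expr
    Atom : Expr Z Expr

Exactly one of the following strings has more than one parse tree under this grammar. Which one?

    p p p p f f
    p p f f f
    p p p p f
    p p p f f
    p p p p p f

p p p p f f: 1 tree
p p f f f: 2 trees
p p p p f: 1 tree
p p p f f: 1 tree
p p p p p f: 1 tree

p p f f f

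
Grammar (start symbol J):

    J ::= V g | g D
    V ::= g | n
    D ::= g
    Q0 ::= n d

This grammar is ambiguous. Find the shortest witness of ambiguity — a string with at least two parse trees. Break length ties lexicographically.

length 2: g g has 2 parse trees

Two derivations of g g:
  J ⇒ V g ⇒ g g
  J ⇒ g D ⇒ g g

g g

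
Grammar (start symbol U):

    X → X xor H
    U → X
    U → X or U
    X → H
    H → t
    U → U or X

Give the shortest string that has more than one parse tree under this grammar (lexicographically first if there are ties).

t or t

length 1: no string has ≥2 trees
length 3: t or t has 2 parse trees

Two derivations of t or t:
  U ⇒ X or U ⇒ H or U ⇒ t or U ⇒ t or X ⇒ t or H ⇒ t or t
  U ⇒ U or X ⇒ X or X ⇒ H or X ⇒ t or X ⇒ t or H ⇒ t or t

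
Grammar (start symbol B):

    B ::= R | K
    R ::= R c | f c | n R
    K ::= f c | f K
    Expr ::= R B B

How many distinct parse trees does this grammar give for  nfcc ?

Parse trees for nfcc:
  [B [R [R n [R f c]] c]]
  [B [R n [R [R f c] c]]]

2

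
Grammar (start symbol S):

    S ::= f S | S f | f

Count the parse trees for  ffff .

Parse trees for ffff:
  [S f [S f [S f [S f]]]]
  [S f [S f [S [S f] f]]]
  [S f [S [S f [S f]] f]]
  [S f [S [S [S f] f] f]]
  [S [S f [S f [S f]]] f]
  [S [S f [S [S f] f]] f]
  [S [S [S f [S f]] f] f]
  [S [S [S [S f] f] f] f]

8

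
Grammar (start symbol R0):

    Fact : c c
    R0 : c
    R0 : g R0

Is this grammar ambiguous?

Only R0 is reachable from R0; ignoring the rest: The reachable rules are right-linear with at most one rule per (nonterminal, next-terminal) pair. Each input token forces the next rule, so parsing is deterministic.

Unambiguous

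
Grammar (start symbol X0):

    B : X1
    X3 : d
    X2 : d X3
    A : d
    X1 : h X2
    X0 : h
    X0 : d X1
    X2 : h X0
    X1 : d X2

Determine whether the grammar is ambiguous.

(A, B are unreachable from X0, so their rules don't affect L(X0).) Restricted to the reachable nonterminals, every rule has the form A → t or A → t B, and no two rules for the same A share a first terminal. The grammar encodes a DFA — one run per string.

Unambiguous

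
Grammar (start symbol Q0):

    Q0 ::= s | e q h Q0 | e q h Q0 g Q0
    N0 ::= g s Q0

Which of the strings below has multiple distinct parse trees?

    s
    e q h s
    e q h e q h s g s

e q h e q h s g s

s: 1 tree
e q h s: 1 tree
e q h e q h s g s: 2 trees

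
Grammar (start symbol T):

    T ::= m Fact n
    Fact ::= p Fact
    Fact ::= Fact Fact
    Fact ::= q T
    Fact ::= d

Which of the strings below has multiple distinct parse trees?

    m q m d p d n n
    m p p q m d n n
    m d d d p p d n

m q m d p d n n: 1 tree
m p p q m d n n: 1 tree
m d d d p p d n: 5 trees

m d d d p p d n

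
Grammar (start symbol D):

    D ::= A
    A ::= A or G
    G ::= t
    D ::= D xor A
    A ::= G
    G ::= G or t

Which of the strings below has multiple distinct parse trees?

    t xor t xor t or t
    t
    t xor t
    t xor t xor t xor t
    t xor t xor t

t xor t xor t or t

t xor t xor t or t: 2 trees
t: 1 tree
t xor t: 1 tree
t xor t xor t xor t: 1 tree
t xor t xor t: 1 tree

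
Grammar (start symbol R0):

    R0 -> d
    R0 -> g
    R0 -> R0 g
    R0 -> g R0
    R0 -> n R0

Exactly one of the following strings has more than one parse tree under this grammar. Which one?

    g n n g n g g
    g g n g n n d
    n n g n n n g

g n n g n g g: 7 trees
g g n g n n d: 1 tree
n n g n n n g: 1 tree

g n n g n g g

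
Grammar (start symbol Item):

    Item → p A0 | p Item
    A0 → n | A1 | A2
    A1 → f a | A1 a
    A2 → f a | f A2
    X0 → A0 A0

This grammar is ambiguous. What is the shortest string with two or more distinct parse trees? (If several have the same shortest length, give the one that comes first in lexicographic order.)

p f a

length 2: no string has ≥2 trees
length 3: p f a has 2 parse trees

Two derivations of p f a:
  Item ⇒ p A0 ⇒ p A1 ⇒ p f a
  Item ⇒ p A0 ⇒ p A2 ⇒ p f a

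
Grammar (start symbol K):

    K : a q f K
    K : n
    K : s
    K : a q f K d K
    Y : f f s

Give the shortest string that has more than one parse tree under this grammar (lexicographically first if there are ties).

length 1: no string has ≥2 trees
length 4: no string has ≥2 trees
length 6: no string has ≥2 trees
length 7: no string has ≥2 trees
length 9: a q f a q f n d n has 2 parse trees

Two derivations of a q f a q f n d n:
  K ⇒ a q f K ⇒ a q f a q f K d K ⇒ a q f a q f n d K ⇒ a q f a q f n d n
  K ⇒ a q f K d K ⇒ a q f a q f K d K ⇒ a q f a q f n d K ⇒ a q f a q f n d n

a q f a q f n d n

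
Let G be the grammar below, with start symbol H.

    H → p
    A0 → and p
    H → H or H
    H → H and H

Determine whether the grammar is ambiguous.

Witness: p and p and p

Derivation 1: H ⇒ H and H ⇒ p and H ⇒ p and H and H ⇒ p and p and H ⇒ p and p and p
Derivation 2: H ⇒ H and H ⇒ H and H and H ⇒ p and H and H ⇒ p and p and H ⇒ p and p and p

Two distinct leftmost derivations for the same string.

Ambiguous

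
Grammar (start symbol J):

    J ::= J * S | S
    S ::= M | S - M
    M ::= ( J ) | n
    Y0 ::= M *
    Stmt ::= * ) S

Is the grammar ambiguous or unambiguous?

Unambiguous

(Y0, Stmt are unreachable from J, so their rules don't affect L(J).) J → J * S | S  ;  S → S - M | M  — a left-associative chain with M at the bottom. Each string factors uniquely by precedence.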